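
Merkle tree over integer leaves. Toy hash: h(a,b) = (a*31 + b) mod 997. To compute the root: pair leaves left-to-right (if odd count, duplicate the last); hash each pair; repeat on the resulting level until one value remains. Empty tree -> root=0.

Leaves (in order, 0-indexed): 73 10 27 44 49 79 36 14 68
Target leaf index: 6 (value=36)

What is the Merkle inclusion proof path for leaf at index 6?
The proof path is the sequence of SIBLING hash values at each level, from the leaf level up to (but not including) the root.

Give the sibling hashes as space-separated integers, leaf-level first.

Answer: 14 601 557 926

Derivation:
L0 (leaves): [73, 10, 27, 44, 49, 79, 36, 14, 68], target index=6
L1: h(73,10)=(73*31+10)%997=279 [pair 0] h(27,44)=(27*31+44)%997=881 [pair 1] h(49,79)=(49*31+79)%997=601 [pair 2] h(36,14)=(36*31+14)%997=133 [pair 3] h(68,68)=(68*31+68)%997=182 [pair 4] -> [279, 881, 601, 133, 182]
  Sibling for proof at L0: 14
L2: h(279,881)=(279*31+881)%997=557 [pair 0] h(601,133)=(601*31+133)%997=818 [pair 1] h(182,182)=(182*31+182)%997=839 [pair 2] -> [557, 818, 839]
  Sibling for proof at L1: 601
L3: h(557,818)=(557*31+818)%997=139 [pair 0] h(839,839)=(839*31+839)%997=926 [pair 1] -> [139, 926]
  Sibling for proof at L2: 557
L4: h(139,926)=(139*31+926)%997=250 [pair 0] -> [250]
  Sibling for proof at L3: 926
Root: 250
Proof path (sibling hashes from leaf to root): [14, 601, 557, 926]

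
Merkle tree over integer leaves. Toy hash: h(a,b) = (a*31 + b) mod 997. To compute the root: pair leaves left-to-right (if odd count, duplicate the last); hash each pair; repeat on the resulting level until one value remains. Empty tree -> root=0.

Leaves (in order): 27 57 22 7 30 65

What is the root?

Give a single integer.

L0: [27, 57, 22, 7, 30, 65]
L1: h(27,57)=(27*31+57)%997=894 h(22,7)=(22*31+7)%997=689 h(30,65)=(30*31+65)%997=995 -> [894, 689, 995]
L2: h(894,689)=(894*31+689)%997=487 h(995,995)=(995*31+995)%997=933 -> [487, 933]
L3: h(487,933)=(487*31+933)%997=78 -> [78]

Answer: 78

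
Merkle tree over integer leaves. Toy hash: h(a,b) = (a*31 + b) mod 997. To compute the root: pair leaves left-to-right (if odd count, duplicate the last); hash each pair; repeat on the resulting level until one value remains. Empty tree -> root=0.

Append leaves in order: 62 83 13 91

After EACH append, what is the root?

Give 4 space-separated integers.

Answer: 62 11 757 835

Derivation:
After append 62 (leaves=[62]):
  L0: [62]
  root=62
After append 83 (leaves=[62, 83]):
  L0: [62, 83]
  L1: h(62,83)=(62*31+83)%997=11 -> [11]
  root=11
After append 13 (leaves=[62, 83, 13]):
  L0: [62, 83, 13]
  L1: h(62,83)=(62*31+83)%997=11 h(13,13)=(13*31+13)%997=416 -> [11, 416]
  L2: h(11,416)=(11*31+416)%997=757 -> [757]
  root=757
After append 91 (leaves=[62, 83, 13, 91]):
  L0: [62, 83, 13, 91]
  L1: h(62,83)=(62*31+83)%997=11 h(13,91)=(13*31+91)%997=494 -> [11, 494]
  L2: h(11,494)=(11*31+494)%997=835 -> [835]
  root=835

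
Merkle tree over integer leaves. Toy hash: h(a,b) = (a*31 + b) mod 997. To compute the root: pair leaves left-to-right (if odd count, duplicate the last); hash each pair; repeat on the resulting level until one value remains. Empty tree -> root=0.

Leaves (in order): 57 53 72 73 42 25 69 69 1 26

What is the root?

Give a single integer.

Answer: 818

Derivation:
L0: [57, 53, 72, 73, 42, 25, 69, 69, 1, 26]
L1: h(57,53)=(57*31+53)%997=823 h(72,73)=(72*31+73)%997=311 h(42,25)=(42*31+25)%997=330 h(69,69)=(69*31+69)%997=214 h(1,26)=(1*31+26)%997=57 -> [823, 311, 330, 214, 57]
L2: h(823,311)=(823*31+311)%997=899 h(330,214)=(330*31+214)%997=474 h(57,57)=(57*31+57)%997=827 -> [899, 474, 827]
L3: h(899,474)=(899*31+474)%997=427 h(827,827)=(827*31+827)%997=542 -> [427, 542]
L4: h(427,542)=(427*31+542)%997=818 -> [818]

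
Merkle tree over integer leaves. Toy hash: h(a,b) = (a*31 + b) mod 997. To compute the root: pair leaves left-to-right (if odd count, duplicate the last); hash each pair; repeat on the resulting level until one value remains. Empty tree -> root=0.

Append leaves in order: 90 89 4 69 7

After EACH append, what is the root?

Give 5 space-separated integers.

Answer: 90 885 644 709 234

Derivation:
After append 90 (leaves=[90]):
  L0: [90]
  root=90
After append 89 (leaves=[90, 89]):
  L0: [90, 89]
  L1: h(90,89)=(90*31+89)%997=885 -> [885]
  root=885
After append 4 (leaves=[90, 89, 4]):
  L0: [90, 89, 4]
  L1: h(90,89)=(90*31+89)%997=885 h(4,4)=(4*31+4)%997=128 -> [885, 128]
  L2: h(885,128)=(885*31+128)%997=644 -> [644]
  root=644
After append 69 (leaves=[90, 89, 4, 69]):
  L0: [90, 89, 4, 69]
  L1: h(90,89)=(90*31+89)%997=885 h(4,69)=(4*31+69)%997=193 -> [885, 193]
  L2: h(885,193)=(885*31+193)%997=709 -> [709]
  root=709
After append 7 (leaves=[90, 89, 4, 69, 7]):
  L0: [90, 89, 4, 69, 7]
  L1: h(90,89)=(90*31+89)%997=885 h(4,69)=(4*31+69)%997=193 h(7,7)=(7*31+7)%997=224 -> [885, 193, 224]
  L2: h(885,193)=(885*31+193)%997=709 h(224,224)=(224*31+224)%997=189 -> [709, 189]
  L3: h(709,189)=(709*31+189)%997=234 -> [234]
  root=234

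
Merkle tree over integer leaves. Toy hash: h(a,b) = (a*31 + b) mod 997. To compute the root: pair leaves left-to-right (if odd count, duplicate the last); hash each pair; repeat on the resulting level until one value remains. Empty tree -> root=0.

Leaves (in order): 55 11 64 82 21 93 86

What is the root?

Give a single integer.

Answer: 170

Derivation:
L0: [55, 11, 64, 82, 21, 93, 86]
L1: h(55,11)=(55*31+11)%997=719 h(64,82)=(64*31+82)%997=72 h(21,93)=(21*31+93)%997=744 h(86,86)=(86*31+86)%997=758 -> [719, 72, 744, 758]
L2: h(719,72)=(719*31+72)%997=427 h(744,758)=(744*31+758)%997=891 -> [427, 891]
L3: h(427,891)=(427*31+891)%997=170 -> [170]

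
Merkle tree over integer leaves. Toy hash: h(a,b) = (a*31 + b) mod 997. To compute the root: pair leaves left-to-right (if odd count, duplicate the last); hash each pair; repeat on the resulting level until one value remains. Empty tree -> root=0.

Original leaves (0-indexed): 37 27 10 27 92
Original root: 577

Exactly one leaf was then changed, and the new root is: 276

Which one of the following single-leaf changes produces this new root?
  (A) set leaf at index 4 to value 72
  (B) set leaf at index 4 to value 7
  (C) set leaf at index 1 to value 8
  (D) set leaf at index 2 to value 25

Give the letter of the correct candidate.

Answer: B

Derivation:
Original leaves: [37, 27, 10, 27, 92]
Target new root: 276
Try each candidate change and compute the resulting root:
Candidate A: set leaf[4] = 72 -> leaves = [37, 27, 10, 27, 72]
  L0: [37, 27, 10, 27, 72]
  L1: h(37,27)=(37*31+27)%997=177 h(10,27)=(10*31+27)%997=337 h(72,72)=(72*31+72)%997=310 -> [177, 337, 310]
  L2: h(177,337)=(177*31+337)%997=839 h(310,310)=(310*31+310)%997=947 -> [839, 947]
  L3: h(839,947)=(839*31+947)%997=37 -> [37]
  root = 37 != target 276
Candidate B: set leaf[4] = 7 -> leaves = [37, 27, 10, 27, 7]
  L0: [37, 27, 10, 27, 7]
  L1: h(37,27)=(37*31+27)%997=177 h(10,27)=(10*31+27)%997=337 h(7,7)=(7*31+7)%997=224 -> [177, 337, 224]
  L2: h(177,337)=(177*31+337)%997=839 h(224,224)=(224*31+224)%997=189 -> [839, 189]
  L3: h(839,189)=(839*31+189)%997=276 -> [276]
  root = 276 == target 276  ** MATCH **
Candidate C: set leaf[1] = 8 -> leaves = [37, 8, 10, 27, 92]
  L0: [37, 8, 10, 27, 92]
  L1: h(37,8)=(37*31+8)%997=158 h(10,27)=(10*31+27)%997=337 h(92,92)=(92*31+92)%997=950 -> [158, 337, 950]
  L2: h(158,337)=(158*31+337)%997=250 h(950,950)=(950*31+950)%997=490 -> [250, 490]
  L3: h(250,490)=(250*31+490)%997=264 -> [264]
  root = 264 != target 276
Candidate D: set leaf[2] = 25 -> leaves = [37, 27, 25, 27, 92]
  L0: [37, 27, 25, 27, 92]
  L1: h(37,27)=(37*31+27)%997=177 h(25,27)=(25*31+27)%997=802 h(92,92)=(92*31+92)%997=950 -> [177, 802, 950]
  L2: h(177,802)=(177*31+802)%997=307 h(950,950)=(950*31+950)%997=490 -> [307, 490]
  L3: h(307,490)=(307*31+490)%997=37 -> [37]
  root = 37 != target 276
Candidate B produces the target root.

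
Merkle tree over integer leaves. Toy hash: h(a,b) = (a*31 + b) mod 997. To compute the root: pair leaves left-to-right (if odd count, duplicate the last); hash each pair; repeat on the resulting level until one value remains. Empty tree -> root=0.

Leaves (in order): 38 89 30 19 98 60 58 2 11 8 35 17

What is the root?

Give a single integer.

Answer: 230

Derivation:
L0: [38, 89, 30, 19, 98, 60, 58, 2, 11, 8, 35, 17]
L1: h(38,89)=(38*31+89)%997=270 h(30,19)=(30*31+19)%997=949 h(98,60)=(98*31+60)%997=107 h(58,2)=(58*31+2)%997=803 h(11,8)=(11*31+8)%997=349 h(35,17)=(35*31+17)%997=105 -> [270, 949, 107, 803, 349, 105]
L2: h(270,949)=(270*31+949)%997=346 h(107,803)=(107*31+803)%997=132 h(349,105)=(349*31+105)%997=954 -> [346, 132, 954]
L3: h(346,132)=(346*31+132)%997=888 h(954,954)=(954*31+954)%997=618 -> [888, 618]
L4: h(888,618)=(888*31+618)%997=230 -> [230]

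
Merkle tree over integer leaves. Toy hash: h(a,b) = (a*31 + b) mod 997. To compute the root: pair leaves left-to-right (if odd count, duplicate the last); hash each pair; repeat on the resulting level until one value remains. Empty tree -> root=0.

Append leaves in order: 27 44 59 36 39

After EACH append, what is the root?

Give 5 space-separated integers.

Answer: 27 881 286 263 233

Derivation:
After append 27 (leaves=[27]):
  L0: [27]
  root=27
After append 44 (leaves=[27, 44]):
  L0: [27, 44]
  L1: h(27,44)=(27*31+44)%997=881 -> [881]
  root=881
After append 59 (leaves=[27, 44, 59]):
  L0: [27, 44, 59]
  L1: h(27,44)=(27*31+44)%997=881 h(59,59)=(59*31+59)%997=891 -> [881, 891]
  L2: h(881,891)=(881*31+891)%997=286 -> [286]
  root=286
After append 36 (leaves=[27, 44, 59, 36]):
  L0: [27, 44, 59, 36]
  L1: h(27,44)=(27*31+44)%997=881 h(59,36)=(59*31+36)%997=868 -> [881, 868]
  L2: h(881,868)=(881*31+868)%997=263 -> [263]
  root=263
After append 39 (leaves=[27, 44, 59, 36, 39]):
  L0: [27, 44, 59, 36, 39]
  L1: h(27,44)=(27*31+44)%997=881 h(59,36)=(59*31+36)%997=868 h(39,39)=(39*31+39)%997=251 -> [881, 868, 251]
  L2: h(881,868)=(881*31+868)%997=263 h(251,251)=(251*31+251)%997=56 -> [263, 56]
  L3: h(263,56)=(263*31+56)%997=233 -> [233]
  root=233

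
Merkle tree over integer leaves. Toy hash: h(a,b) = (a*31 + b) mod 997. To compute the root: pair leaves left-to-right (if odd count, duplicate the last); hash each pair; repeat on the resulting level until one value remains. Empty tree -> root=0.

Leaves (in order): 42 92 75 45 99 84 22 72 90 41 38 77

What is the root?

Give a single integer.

L0: [42, 92, 75, 45, 99, 84, 22, 72, 90, 41, 38, 77]
L1: h(42,92)=(42*31+92)%997=397 h(75,45)=(75*31+45)%997=376 h(99,84)=(99*31+84)%997=162 h(22,72)=(22*31+72)%997=754 h(90,41)=(90*31+41)%997=837 h(38,77)=(38*31+77)%997=258 -> [397, 376, 162, 754, 837, 258]
L2: h(397,376)=(397*31+376)%997=719 h(162,754)=(162*31+754)%997=791 h(837,258)=(837*31+258)%997=283 -> [719, 791, 283]
L3: h(719,791)=(719*31+791)%997=149 h(283,283)=(283*31+283)%997=83 -> [149, 83]
L4: h(149,83)=(149*31+83)%997=714 -> [714]

Answer: 714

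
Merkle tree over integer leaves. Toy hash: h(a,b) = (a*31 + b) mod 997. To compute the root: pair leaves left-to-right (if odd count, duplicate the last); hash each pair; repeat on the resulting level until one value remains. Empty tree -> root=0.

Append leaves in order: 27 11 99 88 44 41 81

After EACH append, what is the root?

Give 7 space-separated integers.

Answer: 27 848 543 532 731 635 825

Derivation:
After append 27 (leaves=[27]):
  L0: [27]
  root=27
After append 11 (leaves=[27, 11]):
  L0: [27, 11]
  L1: h(27,11)=(27*31+11)%997=848 -> [848]
  root=848
After append 99 (leaves=[27, 11, 99]):
  L0: [27, 11, 99]
  L1: h(27,11)=(27*31+11)%997=848 h(99,99)=(99*31+99)%997=177 -> [848, 177]
  L2: h(848,177)=(848*31+177)%997=543 -> [543]
  root=543
After append 88 (leaves=[27, 11, 99, 88]):
  L0: [27, 11, 99, 88]
  L1: h(27,11)=(27*31+11)%997=848 h(99,88)=(99*31+88)%997=166 -> [848, 166]
  L2: h(848,166)=(848*31+166)%997=532 -> [532]
  root=532
After append 44 (leaves=[27, 11, 99, 88, 44]):
  L0: [27, 11, 99, 88, 44]
  L1: h(27,11)=(27*31+11)%997=848 h(99,88)=(99*31+88)%997=166 h(44,44)=(44*31+44)%997=411 -> [848, 166, 411]
  L2: h(848,166)=(848*31+166)%997=532 h(411,411)=(411*31+411)%997=191 -> [532, 191]
  L3: h(532,191)=(532*31+191)%997=731 -> [731]
  root=731
After append 41 (leaves=[27, 11, 99, 88, 44, 41]):
  L0: [27, 11, 99, 88, 44, 41]
  L1: h(27,11)=(27*31+11)%997=848 h(99,88)=(99*31+88)%997=166 h(44,41)=(44*31+41)%997=408 -> [848, 166, 408]
  L2: h(848,166)=(848*31+166)%997=532 h(408,408)=(408*31+408)%997=95 -> [532, 95]
  L3: h(532,95)=(532*31+95)%997=635 -> [635]
  root=635
After append 81 (leaves=[27, 11, 99, 88, 44, 41, 81]):
  L0: [27, 11, 99, 88, 44, 41, 81]
  L1: h(27,11)=(27*31+11)%997=848 h(99,88)=(99*31+88)%997=166 h(44,41)=(44*31+41)%997=408 h(81,81)=(81*31+81)%997=598 -> [848, 166, 408, 598]
  L2: h(848,166)=(848*31+166)%997=532 h(408,598)=(408*31+598)%997=285 -> [532, 285]
  L3: h(532,285)=(532*31+285)%997=825 -> [825]
  root=825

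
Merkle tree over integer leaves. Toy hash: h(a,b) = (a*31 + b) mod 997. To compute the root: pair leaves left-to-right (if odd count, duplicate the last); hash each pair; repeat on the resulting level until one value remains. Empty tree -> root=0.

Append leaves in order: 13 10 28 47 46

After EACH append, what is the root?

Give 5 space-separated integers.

Answer: 13 413 738 757 781

Derivation:
After append 13 (leaves=[13]):
  L0: [13]
  root=13
After append 10 (leaves=[13, 10]):
  L0: [13, 10]
  L1: h(13,10)=(13*31+10)%997=413 -> [413]
  root=413
After append 28 (leaves=[13, 10, 28]):
  L0: [13, 10, 28]
  L1: h(13,10)=(13*31+10)%997=413 h(28,28)=(28*31+28)%997=896 -> [413, 896]
  L2: h(413,896)=(413*31+896)%997=738 -> [738]
  root=738
After append 47 (leaves=[13, 10, 28, 47]):
  L0: [13, 10, 28, 47]
  L1: h(13,10)=(13*31+10)%997=413 h(28,47)=(28*31+47)%997=915 -> [413, 915]
  L2: h(413,915)=(413*31+915)%997=757 -> [757]
  root=757
After append 46 (leaves=[13, 10, 28, 47, 46]):
  L0: [13, 10, 28, 47, 46]
  L1: h(13,10)=(13*31+10)%997=413 h(28,47)=(28*31+47)%997=915 h(46,46)=(46*31+46)%997=475 -> [413, 915, 475]
  L2: h(413,915)=(413*31+915)%997=757 h(475,475)=(475*31+475)%997=245 -> [757, 245]
  L3: h(757,245)=(757*31+245)%997=781 -> [781]
  root=781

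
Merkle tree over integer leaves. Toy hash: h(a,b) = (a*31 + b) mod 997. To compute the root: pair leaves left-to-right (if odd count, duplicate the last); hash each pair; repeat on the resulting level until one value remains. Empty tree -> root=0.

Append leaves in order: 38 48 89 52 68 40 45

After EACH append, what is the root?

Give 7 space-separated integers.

After append 38 (leaves=[38]):
  L0: [38]
  root=38
After append 48 (leaves=[38, 48]):
  L0: [38, 48]
  L1: h(38,48)=(38*31+48)%997=229 -> [229]
  root=229
After append 89 (leaves=[38, 48, 89]):
  L0: [38, 48, 89]
  L1: h(38,48)=(38*31+48)%997=229 h(89,89)=(89*31+89)%997=854 -> [229, 854]
  L2: h(229,854)=(229*31+854)%997=974 -> [974]
  root=974
After append 52 (leaves=[38, 48, 89, 52]):
  L0: [38, 48, 89, 52]
  L1: h(38,48)=(38*31+48)%997=229 h(89,52)=(89*31+52)%997=817 -> [229, 817]
  L2: h(229,817)=(229*31+817)%997=937 -> [937]
  root=937
After append 68 (leaves=[38, 48, 89, 52, 68]):
  L0: [38, 48, 89, 52, 68]
  L1: h(38,48)=(38*31+48)%997=229 h(89,52)=(89*31+52)%997=817 h(68,68)=(68*31+68)%997=182 -> [229, 817, 182]
  L2: h(229,817)=(229*31+817)%997=937 h(182,182)=(182*31+182)%997=839 -> [937, 839]
  L3: h(937,839)=(937*31+839)%997=973 -> [973]
  root=973
After append 40 (leaves=[38, 48, 89, 52, 68, 40]):
  L0: [38, 48, 89, 52, 68, 40]
  L1: h(38,48)=(38*31+48)%997=229 h(89,52)=(89*31+52)%997=817 h(68,40)=(68*31+40)%997=154 -> [229, 817, 154]
  L2: h(229,817)=(229*31+817)%997=937 h(154,154)=(154*31+154)%997=940 -> [937, 940]
  L3: h(937,940)=(937*31+940)%997=77 -> [77]
  root=77
After append 45 (leaves=[38, 48, 89, 52, 68, 40, 45]):
  L0: [38, 48, 89, 52, 68, 40, 45]
  L1: h(38,48)=(38*31+48)%997=229 h(89,52)=(89*31+52)%997=817 h(68,40)=(68*31+40)%997=154 h(45,45)=(45*31+45)%997=443 -> [229, 817, 154, 443]
  L2: h(229,817)=(229*31+817)%997=937 h(154,443)=(154*31+443)%997=232 -> [937, 232]
  L3: h(937,232)=(937*31+232)%997=366 -> [366]
  root=366

Answer: 38 229 974 937 973 77 366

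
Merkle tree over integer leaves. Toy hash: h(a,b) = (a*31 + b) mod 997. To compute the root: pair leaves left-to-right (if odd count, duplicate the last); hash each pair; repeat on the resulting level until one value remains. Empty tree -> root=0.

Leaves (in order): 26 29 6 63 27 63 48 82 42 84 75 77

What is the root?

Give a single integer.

Answer: 806

Derivation:
L0: [26, 29, 6, 63, 27, 63, 48, 82, 42, 84, 75, 77]
L1: h(26,29)=(26*31+29)%997=835 h(6,63)=(6*31+63)%997=249 h(27,63)=(27*31+63)%997=900 h(48,82)=(48*31+82)%997=573 h(42,84)=(42*31+84)%997=389 h(75,77)=(75*31+77)%997=408 -> [835, 249, 900, 573, 389, 408]
L2: h(835,249)=(835*31+249)%997=212 h(900,573)=(900*31+573)%997=557 h(389,408)=(389*31+408)%997=503 -> [212, 557, 503]
L3: h(212,557)=(212*31+557)%997=150 h(503,503)=(503*31+503)%997=144 -> [150, 144]
L4: h(150,144)=(150*31+144)%997=806 -> [806]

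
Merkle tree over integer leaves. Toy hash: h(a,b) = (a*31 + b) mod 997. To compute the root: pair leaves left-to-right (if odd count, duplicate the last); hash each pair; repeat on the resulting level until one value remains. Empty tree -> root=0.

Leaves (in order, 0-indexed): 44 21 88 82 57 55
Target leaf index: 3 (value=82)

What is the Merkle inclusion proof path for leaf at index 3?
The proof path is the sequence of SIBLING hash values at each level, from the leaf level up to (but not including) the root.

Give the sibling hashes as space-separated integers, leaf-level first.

Answer: 88 388 478

Derivation:
L0 (leaves): [44, 21, 88, 82, 57, 55], target index=3
L1: h(44,21)=(44*31+21)%997=388 [pair 0] h(88,82)=(88*31+82)%997=816 [pair 1] h(57,55)=(57*31+55)%997=825 [pair 2] -> [388, 816, 825]
  Sibling for proof at L0: 88
L2: h(388,816)=(388*31+816)%997=880 [pair 0] h(825,825)=(825*31+825)%997=478 [pair 1] -> [880, 478]
  Sibling for proof at L1: 388
L3: h(880,478)=(880*31+478)%997=839 [pair 0] -> [839]
  Sibling for proof at L2: 478
Root: 839
Proof path (sibling hashes from leaf to root): [88, 388, 478]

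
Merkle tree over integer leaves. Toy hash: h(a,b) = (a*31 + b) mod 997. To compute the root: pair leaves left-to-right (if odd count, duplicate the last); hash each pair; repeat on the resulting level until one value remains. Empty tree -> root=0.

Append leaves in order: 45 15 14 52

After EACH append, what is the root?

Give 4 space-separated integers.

After append 45 (leaves=[45]):
  L0: [45]
  root=45
After append 15 (leaves=[45, 15]):
  L0: [45, 15]
  L1: h(45,15)=(45*31+15)%997=413 -> [413]
  root=413
After append 14 (leaves=[45, 15, 14]):
  L0: [45, 15, 14]
  L1: h(45,15)=(45*31+15)%997=413 h(14,14)=(14*31+14)%997=448 -> [413, 448]
  L2: h(413,448)=(413*31+448)%997=290 -> [290]
  root=290
After append 52 (leaves=[45, 15, 14, 52]):
  L0: [45, 15, 14, 52]
  L1: h(45,15)=(45*31+15)%997=413 h(14,52)=(14*31+52)%997=486 -> [413, 486]
  L2: h(413,486)=(413*31+486)%997=328 -> [328]
  root=328

Answer: 45 413 290 328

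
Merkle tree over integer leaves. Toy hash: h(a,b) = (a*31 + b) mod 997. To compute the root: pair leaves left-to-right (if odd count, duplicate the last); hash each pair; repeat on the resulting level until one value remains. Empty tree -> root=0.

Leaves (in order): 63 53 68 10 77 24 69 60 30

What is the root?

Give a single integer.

L0: [63, 53, 68, 10, 77, 24, 69, 60, 30]
L1: h(63,53)=(63*31+53)%997=12 h(68,10)=(68*31+10)%997=124 h(77,24)=(77*31+24)%997=417 h(69,60)=(69*31+60)%997=205 h(30,30)=(30*31+30)%997=960 -> [12, 124, 417, 205, 960]
L2: h(12,124)=(12*31+124)%997=496 h(417,205)=(417*31+205)%997=171 h(960,960)=(960*31+960)%997=810 -> [496, 171, 810]
L3: h(496,171)=(496*31+171)%997=592 h(810,810)=(810*31+810)%997=995 -> [592, 995]
L4: h(592,995)=(592*31+995)%997=404 -> [404]

Answer: 404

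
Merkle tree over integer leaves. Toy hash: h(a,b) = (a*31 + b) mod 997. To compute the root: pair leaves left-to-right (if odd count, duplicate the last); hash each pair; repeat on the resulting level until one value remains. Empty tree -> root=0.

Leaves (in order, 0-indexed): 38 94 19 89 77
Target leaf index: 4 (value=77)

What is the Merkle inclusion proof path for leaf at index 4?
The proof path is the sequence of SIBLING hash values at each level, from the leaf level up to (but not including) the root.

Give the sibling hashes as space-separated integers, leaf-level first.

Answer: 77 470 230

Derivation:
L0 (leaves): [38, 94, 19, 89, 77], target index=4
L1: h(38,94)=(38*31+94)%997=275 [pair 0] h(19,89)=(19*31+89)%997=678 [pair 1] h(77,77)=(77*31+77)%997=470 [pair 2] -> [275, 678, 470]
  Sibling for proof at L0: 77
L2: h(275,678)=(275*31+678)%997=230 [pair 0] h(470,470)=(470*31+470)%997=85 [pair 1] -> [230, 85]
  Sibling for proof at L1: 470
L3: h(230,85)=(230*31+85)%997=236 [pair 0] -> [236]
  Sibling for proof at L2: 230
Root: 236
Proof path (sibling hashes from leaf to root): [77, 470, 230]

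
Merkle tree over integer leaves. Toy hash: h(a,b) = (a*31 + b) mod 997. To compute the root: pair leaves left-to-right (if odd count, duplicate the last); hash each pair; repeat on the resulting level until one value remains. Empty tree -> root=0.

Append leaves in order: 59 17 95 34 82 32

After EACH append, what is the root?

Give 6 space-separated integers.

After append 59 (leaves=[59]):
  L0: [59]
  root=59
After append 17 (leaves=[59, 17]):
  L0: [59, 17]
  L1: h(59,17)=(59*31+17)%997=849 -> [849]
  root=849
After append 95 (leaves=[59, 17, 95]):
  L0: [59, 17, 95]
  L1: h(59,17)=(59*31+17)%997=849 h(95,95)=(95*31+95)%997=49 -> [849, 49]
  L2: h(849,49)=(849*31+49)%997=446 -> [446]
  root=446
After append 34 (leaves=[59, 17, 95, 34]):
  L0: [59, 17, 95, 34]
  L1: h(59,17)=(59*31+17)%997=849 h(95,34)=(95*31+34)%997=985 -> [849, 985]
  L2: h(849,985)=(849*31+985)%997=385 -> [385]
  root=385
After append 82 (leaves=[59, 17, 95, 34, 82]):
  L0: [59, 17, 95, 34, 82]
  L1: h(59,17)=(59*31+17)%997=849 h(95,34)=(95*31+34)%997=985 h(82,82)=(82*31+82)%997=630 -> [849, 985, 630]
  L2: h(849,985)=(849*31+985)%997=385 h(630,630)=(630*31+630)%997=220 -> [385, 220]
  L3: h(385,220)=(385*31+220)%997=191 -> [191]
  root=191
After append 32 (leaves=[59, 17, 95, 34, 82, 32]):
  L0: [59, 17, 95, 34, 82, 32]
  L1: h(59,17)=(59*31+17)%997=849 h(95,34)=(95*31+34)%997=985 h(82,32)=(82*31+32)%997=580 -> [849, 985, 580]
  L2: h(849,985)=(849*31+985)%997=385 h(580,580)=(580*31+580)%997=614 -> [385, 614]
  L3: h(385,614)=(385*31+614)%997=585 -> [585]
  root=585

Answer: 59 849 446 385 191 585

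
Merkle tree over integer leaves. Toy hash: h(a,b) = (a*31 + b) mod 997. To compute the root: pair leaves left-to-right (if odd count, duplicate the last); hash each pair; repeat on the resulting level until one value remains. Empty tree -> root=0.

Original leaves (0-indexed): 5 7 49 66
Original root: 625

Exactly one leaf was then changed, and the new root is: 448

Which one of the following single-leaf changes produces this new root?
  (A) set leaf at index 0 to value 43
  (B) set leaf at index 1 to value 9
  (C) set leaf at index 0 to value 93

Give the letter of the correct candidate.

Answer: C

Derivation:
Original leaves: [5, 7, 49, 66]
Target new root: 448
Try each candidate change and compute the resulting root:
Candidate A: set leaf[0] = 43 -> leaves = [43, 7, 49, 66]
  L0: [43, 7, 49, 66]
  L1: h(43,7)=(43*31+7)%997=343 h(49,66)=(49*31+66)%997=588 -> [343, 588]
  L2: h(343,588)=(343*31+588)%997=254 -> [254]
  root = 254 != target 448
Candidate B: set leaf[1] = 9 -> leaves = [5, 9, 49, 66]
  L0: [5, 9, 49, 66]
  L1: h(5,9)=(5*31+9)%997=164 h(49,66)=(49*31+66)%997=588 -> [164, 588]
  L2: h(164,588)=(164*31+588)%997=687 -> [687]
  root = 687 != target 448
Candidate C: set leaf[0] = 93 -> leaves = [93, 7, 49, 66]
  L0: [93, 7, 49, 66]
  L1: h(93,7)=(93*31+7)%997=896 h(49,66)=(49*31+66)%997=588 -> [896, 588]
  L2: h(896,588)=(896*31+588)%997=448 -> [448]
  root = 448 == target 448  ** MATCH **
Candidate C produces the target root.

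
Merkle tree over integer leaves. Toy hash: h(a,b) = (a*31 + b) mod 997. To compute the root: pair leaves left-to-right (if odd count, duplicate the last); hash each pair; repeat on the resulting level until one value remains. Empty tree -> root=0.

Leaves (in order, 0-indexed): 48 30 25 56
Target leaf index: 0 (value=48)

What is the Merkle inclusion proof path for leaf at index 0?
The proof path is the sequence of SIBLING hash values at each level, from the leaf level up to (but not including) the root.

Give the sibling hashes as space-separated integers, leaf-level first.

L0 (leaves): [48, 30, 25, 56], target index=0
L1: h(48,30)=(48*31+30)%997=521 [pair 0] h(25,56)=(25*31+56)%997=831 [pair 1] -> [521, 831]
  Sibling for proof at L0: 30
L2: h(521,831)=(521*31+831)%997=33 [pair 0] -> [33]
  Sibling for proof at L1: 831
Root: 33
Proof path (sibling hashes from leaf to root): [30, 831]

Answer: 30 831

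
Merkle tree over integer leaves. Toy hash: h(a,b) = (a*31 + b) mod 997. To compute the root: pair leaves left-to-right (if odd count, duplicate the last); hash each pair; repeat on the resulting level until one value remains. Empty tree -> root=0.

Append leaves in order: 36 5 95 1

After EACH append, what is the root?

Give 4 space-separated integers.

Answer: 36 124 902 808

Derivation:
After append 36 (leaves=[36]):
  L0: [36]
  root=36
After append 5 (leaves=[36, 5]):
  L0: [36, 5]
  L1: h(36,5)=(36*31+5)%997=124 -> [124]
  root=124
After append 95 (leaves=[36, 5, 95]):
  L0: [36, 5, 95]
  L1: h(36,5)=(36*31+5)%997=124 h(95,95)=(95*31+95)%997=49 -> [124, 49]
  L2: h(124,49)=(124*31+49)%997=902 -> [902]
  root=902
After append 1 (leaves=[36, 5, 95, 1]):
  L0: [36, 5, 95, 1]
  L1: h(36,5)=(36*31+5)%997=124 h(95,1)=(95*31+1)%997=952 -> [124, 952]
  L2: h(124,952)=(124*31+952)%997=808 -> [808]
  root=808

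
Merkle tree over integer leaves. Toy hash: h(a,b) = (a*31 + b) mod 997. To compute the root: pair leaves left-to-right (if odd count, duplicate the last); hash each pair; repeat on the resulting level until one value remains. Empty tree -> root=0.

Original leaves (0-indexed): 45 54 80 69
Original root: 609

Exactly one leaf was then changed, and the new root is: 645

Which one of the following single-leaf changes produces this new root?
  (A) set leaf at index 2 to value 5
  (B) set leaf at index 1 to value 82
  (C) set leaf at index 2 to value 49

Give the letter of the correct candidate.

Original leaves: [45, 54, 80, 69]
Target new root: 645
Try each candidate change and compute the resulting root:
Candidate A: set leaf[2] = 5 -> leaves = [45, 54, 5, 69]
  L0: [45, 54, 5, 69]
  L1: h(45,54)=(45*31+54)%997=452 h(5,69)=(5*31+69)%997=224 -> [452, 224]
  L2: h(452,224)=(452*31+224)%997=278 -> [278]
  root = 278 != target 645
Candidate B: set leaf[1] = 82 -> leaves = [45, 82, 80, 69]
  L0: [45, 82, 80, 69]
  L1: h(45,82)=(45*31+82)%997=480 h(80,69)=(80*31+69)%997=555 -> [480, 555]
  L2: h(480,555)=(480*31+555)%997=480 -> [480]
  root = 480 != target 645
Candidate C: set leaf[2] = 49 -> leaves = [45, 54, 49, 69]
  L0: [45, 54, 49, 69]
  L1: h(45,54)=(45*31+54)%997=452 h(49,69)=(49*31+69)%997=591 -> [452, 591]
  L2: h(452,591)=(452*31+591)%997=645 -> [645]
  root = 645 == target 645  ** MATCH **
Candidate C produces the target root.

Answer: C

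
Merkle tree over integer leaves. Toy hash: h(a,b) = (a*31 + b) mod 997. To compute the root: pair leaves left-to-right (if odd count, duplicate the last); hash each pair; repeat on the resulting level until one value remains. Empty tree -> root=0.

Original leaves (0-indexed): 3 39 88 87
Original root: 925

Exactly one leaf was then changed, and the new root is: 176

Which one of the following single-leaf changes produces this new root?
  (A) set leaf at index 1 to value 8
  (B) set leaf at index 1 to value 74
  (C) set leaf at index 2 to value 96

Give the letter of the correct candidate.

Answer: C

Derivation:
Original leaves: [3, 39, 88, 87]
Target new root: 176
Try each candidate change and compute the resulting root:
Candidate A: set leaf[1] = 8 -> leaves = [3, 8, 88, 87]
  L0: [3, 8, 88, 87]
  L1: h(3,8)=(3*31+8)%997=101 h(88,87)=(88*31+87)%997=821 -> [101, 821]
  L2: h(101,821)=(101*31+821)%997=961 -> [961]
  root = 961 != target 176
Candidate B: set leaf[1] = 74 -> leaves = [3, 74, 88, 87]
  L0: [3, 74, 88, 87]
  L1: h(3,74)=(3*31+74)%997=167 h(88,87)=(88*31+87)%997=821 -> [167, 821]
  L2: h(167,821)=(167*31+821)%997=16 -> [16]
  root = 16 != target 176
Candidate C: set leaf[2] = 96 -> leaves = [3, 39, 96, 87]
  L0: [3, 39, 96, 87]
  L1: h(3,39)=(3*31+39)%997=132 h(96,87)=(96*31+87)%997=72 -> [132, 72]
  L2: h(132,72)=(132*31+72)%997=176 -> [176]
  root = 176 == target 176  ** MATCH **
Candidate C produces the target root.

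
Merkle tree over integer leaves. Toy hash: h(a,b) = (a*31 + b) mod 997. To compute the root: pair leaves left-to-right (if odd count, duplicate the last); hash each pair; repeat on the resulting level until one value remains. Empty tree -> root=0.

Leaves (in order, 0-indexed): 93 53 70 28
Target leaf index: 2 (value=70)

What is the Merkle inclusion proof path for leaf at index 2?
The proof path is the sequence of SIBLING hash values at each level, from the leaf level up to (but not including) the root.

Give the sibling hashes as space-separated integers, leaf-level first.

Answer: 28 942

Derivation:
L0 (leaves): [93, 53, 70, 28], target index=2
L1: h(93,53)=(93*31+53)%997=942 [pair 0] h(70,28)=(70*31+28)%997=204 [pair 1] -> [942, 204]
  Sibling for proof at L0: 28
L2: h(942,204)=(942*31+204)%997=493 [pair 0] -> [493]
  Sibling for proof at L1: 942
Root: 493
Proof path (sibling hashes from leaf to root): [28, 942]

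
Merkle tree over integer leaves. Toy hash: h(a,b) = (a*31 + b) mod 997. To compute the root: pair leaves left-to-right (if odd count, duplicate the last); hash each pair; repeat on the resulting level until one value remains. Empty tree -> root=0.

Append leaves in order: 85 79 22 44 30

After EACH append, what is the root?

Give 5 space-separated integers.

After append 85 (leaves=[85]):
  L0: [85]
  root=85
After append 79 (leaves=[85, 79]):
  L0: [85, 79]
  L1: h(85,79)=(85*31+79)%997=720 -> [720]
  root=720
After append 22 (leaves=[85, 79, 22]):
  L0: [85, 79, 22]
  L1: h(85,79)=(85*31+79)%997=720 h(22,22)=(22*31+22)%997=704 -> [720, 704]
  L2: h(720,704)=(720*31+704)%997=93 -> [93]
  root=93
After append 44 (leaves=[85, 79, 22, 44]):
  L0: [85, 79, 22, 44]
  L1: h(85,79)=(85*31+79)%997=720 h(22,44)=(22*31+44)%997=726 -> [720, 726]
  L2: h(720,726)=(720*31+726)%997=115 -> [115]
  root=115
After append 30 (leaves=[85, 79, 22, 44, 30]):
  L0: [85, 79, 22, 44, 30]
  L1: h(85,79)=(85*31+79)%997=720 h(22,44)=(22*31+44)%997=726 h(30,30)=(30*31+30)%997=960 -> [720, 726, 960]
  L2: h(720,726)=(720*31+726)%997=115 h(960,960)=(960*31+960)%997=810 -> [115, 810]
  L3: h(115,810)=(115*31+810)%997=387 -> [387]
  root=387

Answer: 85 720 93 115 387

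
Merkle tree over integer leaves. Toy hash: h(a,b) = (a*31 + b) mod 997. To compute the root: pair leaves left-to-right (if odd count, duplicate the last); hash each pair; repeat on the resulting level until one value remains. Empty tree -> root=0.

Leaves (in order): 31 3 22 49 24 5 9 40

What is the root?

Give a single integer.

Answer: 528

Derivation:
L0: [31, 3, 22, 49, 24, 5, 9, 40]
L1: h(31,3)=(31*31+3)%997=964 h(22,49)=(22*31+49)%997=731 h(24,5)=(24*31+5)%997=749 h(9,40)=(9*31+40)%997=319 -> [964, 731, 749, 319]
L2: h(964,731)=(964*31+731)%997=705 h(749,319)=(749*31+319)%997=607 -> [705, 607]
L3: h(705,607)=(705*31+607)%997=528 -> [528]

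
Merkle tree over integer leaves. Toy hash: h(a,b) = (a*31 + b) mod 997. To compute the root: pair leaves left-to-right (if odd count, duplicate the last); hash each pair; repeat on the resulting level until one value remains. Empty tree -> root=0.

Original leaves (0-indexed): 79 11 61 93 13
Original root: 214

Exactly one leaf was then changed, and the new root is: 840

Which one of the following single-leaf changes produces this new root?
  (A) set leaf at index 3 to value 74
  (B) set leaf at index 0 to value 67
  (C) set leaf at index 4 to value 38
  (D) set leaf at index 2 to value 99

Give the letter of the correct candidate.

Original leaves: [79, 11, 61, 93, 13]
Target new root: 840
Try each candidate change and compute the resulting root:
Candidate A: set leaf[3] = 74 -> leaves = [79, 11, 61, 74, 13]
  L0: [79, 11, 61, 74, 13]
  L1: h(79,11)=(79*31+11)%997=466 h(61,74)=(61*31+74)%997=968 h(13,13)=(13*31+13)%997=416 -> [466, 968, 416]
  L2: h(466,968)=(466*31+968)%997=459 h(416,416)=(416*31+416)%997=351 -> [459, 351]
  L3: h(459,351)=(459*31+351)%997=622 -> [622]
  root = 622 != target 840
Candidate B: set leaf[0] = 67 -> leaves = [67, 11, 61, 93, 13]
  L0: [67, 11, 61, 93, 13]
  L1: h(67,11)=(67*31+11)%997=94 h(61,93)=(61*31+93)%997=987 h(13,13)=(13*31+13)%997=416 -> [94, 987, 416]
  L2: h(94,987)=(94*31+987)%997=910 h(416,416)=(416*31+416)%997=351 -> [910, 351]
  L3: h(910,351)=(910*31+351)%997=645 -> [645]
  root = 645 != target 840
Candidate C: set leaf[4] = 38 -> leaves = [79, 11, 61, 93, 38]
  L0: [79, 11, 61, 93, 38]
  L1: h(79,11)=(79*31+11)%997=466 h(61,93)=(61*31+93)%997=987 h(38,38)=(38*31+38)%997=219 -> [466, 987, 219]
  L2: h(466,987)=(466*31+987)%997=478 h(219,219)=(219*31+219)%997=29 -> [478, 29]
  L3: h(478,29)=(478*31+29)%997=889 -> [889]
  root = 889 != target 840
Candidate D: set leaf[2] = 99 -> leaves = [79, 11, 99, 93, 13]
  L0: [79, 11, 99, 93, 13]
  L1: h(79,11)=(79*31+11)%997=466 h(99,93)=(99*31+93)%997=171 h(13,13)=(13*31+13)%997=416 -> [466, 171, 416]
  L2: h(466,171)=(466*31+171)%997=659 h(416,416)=(416*31+416)%997=351 -> [659, 351]
  L3: h(659,351)=(659*31+351)%997=840 -> [840]
  root = 840 == target 840  ** MATCH **
Candidate D produces the target root.

Answer: D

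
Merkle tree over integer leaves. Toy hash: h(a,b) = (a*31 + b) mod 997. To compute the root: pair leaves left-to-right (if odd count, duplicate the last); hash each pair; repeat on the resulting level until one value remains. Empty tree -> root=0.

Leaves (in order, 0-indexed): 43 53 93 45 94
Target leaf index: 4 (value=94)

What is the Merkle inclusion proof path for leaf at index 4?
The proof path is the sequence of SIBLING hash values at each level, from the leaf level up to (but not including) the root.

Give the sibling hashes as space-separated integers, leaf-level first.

L0 (leaves): [43, 53, 93, 45, 94], target index=4
L1: h(43,53)=(43*31+53)%997=389 [pair 0] h(93,45)=(93*31+45)%997=934 [pair 1] h(94,94)=(94*31+94)%997=17 [pair 2] -> [389, 934, 17]
  Sibling for proof at L0: 94
L2: h(389,934)=(389*31+934)%997=32 [pair 0] h(17,17)=(17*31+17)%997=544 [pair 1] -> [32, 544]
  Sibling for proof at L1: 17
L3: h(32,544)=(32*31+544)%997=539 [pair 0] -> [539]
  Sibling for proof at L2: 32
Root: 539
Proof path (sibling hashes from leaf to root): [94, 17, 32]

Answer: 94 17 32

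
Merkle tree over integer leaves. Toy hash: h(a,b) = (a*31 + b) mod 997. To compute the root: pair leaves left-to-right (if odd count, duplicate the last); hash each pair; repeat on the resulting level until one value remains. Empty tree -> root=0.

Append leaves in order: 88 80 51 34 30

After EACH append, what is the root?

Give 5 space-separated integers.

After append 88 (leaves=[88]):
  L0: [88]
  root=88
After append 80 (leaves=[88, 80]):
  L0: [88, 80]
  L1: h(88,80)=(88*31+80)%997=814 -> [814]
  root=814
After append 51 (leaves=[88, 80, 51]):
  L0: [88, 80, 51]
  L1: h(88,80)=(88*31+80)%997=814 h(51,51)=(51*31+51)%997=635 -> [814, 635]
  L2: h(814,635)=(814*31+635)%997=944 -> [944]
  root=944
After append 34 (leaves=[88, 80, 51, 34]):
  L0: [88, 80, 51, 34]
  L1: h(88,80)=(88*31+80)%997=814 h(51,34)=(51*31+34)%997=618 -> [814, 618]
  L2: h(814,618)=(814*31+618)%997=927 -> [927]
  root=927
After append 30 (leaves=[88, 80, 51, 34, 30]):
  L0: [88, 80, 51, 34, 30]
  L1: h(88,80)=(88*31+80)%997=814 h(51,34)=(51*31+34)%997=618 h(30,30)=(30*31+30)%997=960 -> [814, 618, 960]
  L2: h(814,618)=(814*31+618)%997=927 h(960,960)=(960*31+960)%997=810 -> [927, 810]
  L3: h(927,810)=(927*31+810)%997=634 -> [634]
  root=634

Answer: 88 814 944 927 634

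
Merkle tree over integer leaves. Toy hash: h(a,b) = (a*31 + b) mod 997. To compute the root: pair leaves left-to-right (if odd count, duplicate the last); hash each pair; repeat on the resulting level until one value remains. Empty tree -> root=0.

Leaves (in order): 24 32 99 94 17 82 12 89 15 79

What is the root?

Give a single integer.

Answer: 243

Derivation:
L0: [24, 32, 99, 94, 17, 82, 12, 89, 15, 79]
L1: h(24,32)=(24*31+32)%997=776 h(99,94)=(99*31+94)%997=172 h(17,82)=(17*31+82)%997=609 h(12,89)=(12*31+89)%997=461 h(15,79)=(15*31+79)%997=544 -> [776, 172, 609, 461, 544]
L2: h(776,172)=(776*31+172)%997=300 h(609,461)=(609*31+461)%997=397 h(544,544)=(544*31+544)%997=459 -> [300, 397, 459]
L3: h(300,397)=(300*31+397)%997=724 h(459,459)=(459*31+459)%997=730 -> [724, 730]
L4: h(724,730)=(724*31+730)%997=243 -> [243]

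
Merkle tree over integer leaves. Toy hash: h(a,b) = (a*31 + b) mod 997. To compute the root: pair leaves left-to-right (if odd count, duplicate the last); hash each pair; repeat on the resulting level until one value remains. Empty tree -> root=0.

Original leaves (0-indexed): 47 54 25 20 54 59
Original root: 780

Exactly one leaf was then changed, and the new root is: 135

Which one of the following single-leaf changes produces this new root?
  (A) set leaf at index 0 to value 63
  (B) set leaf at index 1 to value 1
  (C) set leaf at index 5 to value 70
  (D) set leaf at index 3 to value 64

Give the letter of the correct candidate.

Original leaves: [47, 54, 25, 20, 54, 59]
Target new root: 135
Try each candidate change and compute the resulting root:
Candidate A: set leaf[0] = 63 -> leaves = [63, 54, 25, 20, 54, 59]
  L0: [63, 54, 25, 20, 54, 59]
  L1: h(63,54)=(63*31+54)%997=13 h(25,20)=(25*31+20)%997=795 h(54,59)=(54*31+59)%997=736 -> [13, 795, 736]
  L2: h(13,795)=(13*31+795)%997=201 h(736,736)=(736*31+736)%997=621 -> [201, 621]
  L3: h(201,621)=(201*31+621)%997=870 -> [870]
  root = 870 != target 135
Candidate B: set leaf[1] = 1 -> leaves = [47, 1, 25, 20, 54, 59]
  L0: [47, 1, 25, 20, 54, 59]
  L1: h(47,1)=(47*31+1)%997=461 h(25,20)=(25*31+20)%997=795 h(54,59)=(54*31+59)%997=736 -> [461, 795, 736]
  L2: h(461,795)=(461*31+795)%997=131 h(736,736)=(736*31+736)%997=621 -> [131, 621]
  L3: h(131,621)=(131*31+621)%997=694 -> [694]
  root = 694 != target 135
Candidate C: set leaf[5] = 70 -> leaves = [47, 54, 25, 20, 54, 70]
  L0: [47, 54, 25, 20, 54, 70]
  L1: h(47,54)=(47*31+54)%997=514 h(25,20)=(25*31+20)%997=795 h(54,70)=(54*31+70)%997=747 -> [514, 795, 747]
  L2: h(514,795)=(514*31+795)%997=777 h(747,747)=(747*31+747)%997=973 -> [777, 973]
  L3: h(777,973)=(777*31+973)%997=135 -> [135]
  root = 135 == target 135  ** MATCH **
Candidate D: set leaf[3] = 64 -> leaves = [47, 54, 25, 64, 54, 59]
  L0: [47, 54, 25, 64, 54, 59]
  L1: h(47,54)=(47*31+54)%997=514 h(25,64)=(25*31+64)%997=839 h(54,59)=(54*31+59)%997=736 -> [514, 839, 736]
  L2: h(514,839)=(514*31+839)%997=821 h(736,736)=(736*31+736)%997=621 -> [821, 621]
  L3: h(821,621)=(821*31+621)%997=150 -> [150]
  root = 150 != target 135
Candidate C produces the target root.

Answer: C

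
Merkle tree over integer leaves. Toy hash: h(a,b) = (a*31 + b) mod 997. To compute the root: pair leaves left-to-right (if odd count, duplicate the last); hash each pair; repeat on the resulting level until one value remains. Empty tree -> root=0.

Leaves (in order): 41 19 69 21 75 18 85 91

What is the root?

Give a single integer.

Answer: 167

Derivation:
L0: [41, 19, 69, 21, 75, 18, 85, 91]
L1: h(41,19)=(41*31+19)%997=293 h(69,21)=(69*31+21)%997=166 h(75,18)=(75*31+18)%997=349 h(85,91)=(85*31+91)%997=732 -> [293, 166, 349, 732]
L2: h(293,166)=(293*31+166)%997=276 h(349,732)=(349*31+732)%997=584 -> [276, 584]
L3: h(276,584)=(276*31+584)%997=167 -> [167]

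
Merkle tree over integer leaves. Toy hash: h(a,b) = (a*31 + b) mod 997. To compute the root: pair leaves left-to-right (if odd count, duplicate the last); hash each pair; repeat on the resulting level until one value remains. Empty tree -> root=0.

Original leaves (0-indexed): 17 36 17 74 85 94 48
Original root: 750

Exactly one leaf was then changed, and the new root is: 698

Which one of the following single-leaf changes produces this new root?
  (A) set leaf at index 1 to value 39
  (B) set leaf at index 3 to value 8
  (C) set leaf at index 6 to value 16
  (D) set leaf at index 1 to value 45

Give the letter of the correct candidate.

Original leaves: [17, 36, 17, 74, 85, 94, 48]
Target new root: 698
Try each candidate change and compute the resulting root:
Candidate A: set leaf[1] = 39 -> leaves = [17, 39, 17, 74, 85, 94, 48]
  L0: [17, 39, 17, 74, 85, 94, 48]
  L1: h(17,39)=(17*31+39)%997=566 h(17,74)=(17*31+74)%997=601 h(85,94)=(85*31+94)%997=735 h(48,48)=(48*31+48)%997=539 -> [566, 601, 735, 539]
  L2: h(566,601)=(566*31+601)%997=201 h(735,539)=(735*31+539)%997=393 -> [201, 393]
  L3: h(201,393)=(201*31+393)%997=642 -> [642]
  root = 642 != target 698
Candidate B: set leaf[3] = 8 -> leaves = [17, 36, 17, 8, 85, 94, 48]
  L0: [17, 36, 17, 8, 85, 94, 48]
  L1: h(17,36)=(17*31+36)%997=563 h(17,8)=(17*31+8)%997=535 h(85,94)=(85*31+94)%997=735 h(48,48)=(48*31+48)%997=539 -> [563, 535, 735, 539]
  L2: h(563,535)=(563*31+535)%997=42 h(735,539)=(735*31+539)%997=393 -> [42, 393]
  L3: h(42,393)=(42*31+393)%997=698 -> [698]
  root = 698 == target 698  ** MATCH **
Candidate C: set leaf[6] = 16 -> leaves = [17, 36, 17, 74, 85, 94, 16]
  L0: [17, 36, 17, 74, 85, 94, 16]
  L1: h(17,36)=(17*31+36)%997=563 h(17,74)=(17*31+74)%997=601 h(85,94)=(85*31+94)%997=735 h(16,16)=(16*31+16)%997=512 -> [563, 601, 735, 512]
  L2: h(563,601)=(563*31+601)%997=108 h(735,512)=(735*31+512)%997=366 -> [108, 366]
  L3: h(108,366)=(108*31+366)%997=723 -> [723]
  root = 723 != target 698
Candidate D: set leaf[1] = 45 -> leaves = [17, 45, 17, 74, 85, 94, 48]
  L0: [17, 45, 17, 74, 85, 94, 48]
  L1: h(17,45)=(17*31+45)%997=572 h(17,74)=(17*31+74)%997=601 h(85,94)=(85*31+94)%997=735 h(48,48)=(48*31+48)%997=539 -> [572, 601, 735, 539]
  L2: h(572,601)=(572*31+601)%997=387 h(735,539)=(735*31+539)%997=393 -> [387, 393]
  L3: h(387,393)=(387*31+393)%997=426 -> [426]
  root = 426 != target 698
Candidate B produces the target root.

Answer: B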